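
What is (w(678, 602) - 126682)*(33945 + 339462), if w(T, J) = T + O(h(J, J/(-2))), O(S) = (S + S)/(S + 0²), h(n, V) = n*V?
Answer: -47050028814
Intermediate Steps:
h(n, V) = V*n
O(S) = 2 (O(S) = (2*S)/(S + 0) = (2*S)/S = 2)
w(T, J) = 2 + T (w(T, J) = T + 2 = 2 + T)
(w(678, 602) - 126682)*(33945 + 339462) = ((2 + 678) - 126682)*(33945 + 339462) = (680 - 126682)*373407 = -126002*373407 = -47050028814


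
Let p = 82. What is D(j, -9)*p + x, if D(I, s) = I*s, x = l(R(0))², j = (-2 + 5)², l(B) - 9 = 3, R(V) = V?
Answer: -6498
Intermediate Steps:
l(B) = 12 (l(B) = 9 + 3 = 12)
j = 9 (j = 3² = 9)
x = 144 (x = 12² = 144)
D(j, -9)*p + x = (9*(-9))*82 + 144 = -81*82 + 144 = -6642 + 144 = -6498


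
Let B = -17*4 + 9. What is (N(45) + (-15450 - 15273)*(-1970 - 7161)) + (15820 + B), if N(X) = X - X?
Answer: 280547474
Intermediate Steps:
B = -59 (B = -68 + 9 = -59)
N(X) = 0
(N(45) + (-15450 - 15273)*(-1970 - 7161)) + (15820 + B) = (0 + (-15450 - 15273)*(-1970 - 7161)) + (15820 - 59) = (0 - 30723*(-9131)) + 15761 = (0 + 280531713) + 15761 = 280531713 + 15761 = 280547474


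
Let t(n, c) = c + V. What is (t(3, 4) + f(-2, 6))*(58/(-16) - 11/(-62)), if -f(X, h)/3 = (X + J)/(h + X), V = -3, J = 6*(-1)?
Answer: -5985/248 ≈ -24.133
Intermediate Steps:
J = -6
f(X, h) = -3*(-6 + X)/(X + h) (f(X, h) = -3*(X - 6)/(h + X) = -3*(-6 + X)/(X + h))
t(n, c) = -3 + c (t(n, c) = c - 3 = -3 + c)
(t(3, 4) + f(-2, 6))*(58/(-16) - 11/(-62)) = ((-3 + 4) + 3*(6 - 1*(-2))/(-2 + 6))*(58/(-16) - 11/(-62)) = (1 + 3*(6 + 2)/4)*(58*(-1/16) - 11*(-1/62)) = (1 + 3*(¼)*8)*(-29/8 + 11/62) = (1 + 6)*(-855/248) = 7*(-855/248) = -5985/248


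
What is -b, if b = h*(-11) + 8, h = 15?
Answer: 157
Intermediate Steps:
b = -157 (b = 15*(-11) + 8 = -165 + 8 = -157)
-b = -1*(-157) = 157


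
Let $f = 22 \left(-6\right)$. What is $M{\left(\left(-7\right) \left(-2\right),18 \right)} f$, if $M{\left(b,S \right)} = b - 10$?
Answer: $-528$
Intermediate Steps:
$M{\left(b,S \right)} = -10 + b$ ($M{\left(b,S \right)} = b - 10 = -10 + b$)
$f = -132$
$M{\left(\left(-7\right) \left(-2\right),18 \right)} f = \left(-10 - -14\right) \left(-132\right) = \left(-10 + 14\right) \left(-132\right) = 4 \left(-132\right) = -528$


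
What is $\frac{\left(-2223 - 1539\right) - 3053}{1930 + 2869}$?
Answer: $- \frac{6815}{4799} \approx -1.4201$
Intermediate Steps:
$\frac{\left(-2223 - 1539\right) - 3053}{1930 + 2869} = \frac{\left(-2223 - 1539\right) - 3053}{4799} = \left(-3762 - 3053\right) \frac{1}{4799} = \left(-6815\right) \frac{1}{4799} = - \frac{6815}{4799}$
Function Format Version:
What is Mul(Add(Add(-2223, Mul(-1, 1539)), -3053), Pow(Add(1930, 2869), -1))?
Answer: Rational(-6815, 4799) ≈ -1.4201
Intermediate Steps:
Mul(Add(Add(-2223, Mul(-1, 1539)), -3053), Pow(Add(1930, 2869), -1)) = Mul(Add(Add(-2223, -1539), -3053), Pow(4799, -1)) = Mul(Add(-3762, -3053), Rational(1, 4799)) = Mul(-6815, Rational(1, 4799)) = Rational(-6815, 4799)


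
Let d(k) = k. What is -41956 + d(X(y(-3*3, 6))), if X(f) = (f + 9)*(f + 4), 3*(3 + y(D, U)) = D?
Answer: -41962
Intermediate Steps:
y(D, U) = -3 + D/3
X(f) = (4 + f)*(9 + f) (X(f) = (9 + f)*(4 + f) = (4 + f)*(9 + f))
-41956 + d(X(y(-3*3, 6))) = -41956 + (36 + (-3 + (-3*3)/3)² + 13*(-3 + (-3*3)/3)) = -41956 + (36 + (-3 + (⅓)*(-9))² + 13*(-3 + (⅓)*(-9))) = -41956 + (36 + (-3 - 3)² + 13*(-3 - 3)) = -41956 + (36 + (-6)² + 13*(-6)) = -41956 + (36 + 36 - 78) = -41956 - 6 = -41962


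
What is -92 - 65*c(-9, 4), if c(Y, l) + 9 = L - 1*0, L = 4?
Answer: 233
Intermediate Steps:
c(Y, l) = -5 (c(Y, l) = -9 + (4 - 1*0) = -9 + (4 + 0) = -9 + 4 = -5)
-92 - 65*c(-9, 4) = -92 - 65*(-5) = -92 + 325 = 233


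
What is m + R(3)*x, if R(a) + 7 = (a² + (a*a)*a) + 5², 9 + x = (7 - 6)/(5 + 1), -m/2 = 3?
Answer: -483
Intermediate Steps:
m = -6 (m = -2*3 = -6)
x = -53/6 (x = -9 + (7 - 6)/(5 + 1) = -9 + 1/6 = -9 + 1*(⅙) = -9 + ⅙ = -53/6 ≈ -8.8333)
R(a) = 18 + a² + a³ (R(a) = -7 + ((a² + (a*a)*a) + 5²) = -7 + ((a² + a²*a) + 25) = -7 + ((a² + a³) + 25) = -7 + (25 + a² + a³) = 18 + a² + a³)
m + R(3)*x = -6 + (18 + 3² + 3³)*(-53/6) = -6 + (18 + 9 + 27)*(-53/6) = -6 + 54*(-53/6) = -6 - 477 = -483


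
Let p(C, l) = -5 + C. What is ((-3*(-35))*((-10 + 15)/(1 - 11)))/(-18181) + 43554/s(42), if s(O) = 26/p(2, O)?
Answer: -2375564457/472706 ≈ -5025.5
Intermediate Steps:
s(O) = -26/3 (s(O) = 26/(-5 + 2) = 26/(-3) = 26*(-1/3) = -26/3)
((-3*(-35))*((-10 + 15)/(1 - 11)))/(-18181) + 43554/s(42) = ((-3*(-35))*((-10 + 15)/(1 - 11)))/(-18181) + 43554/(-26/3) = (105*(5/(-10)))*(-1/18181) + 43554*(-3/26) = (105*(5*(-1/10)))*(-1/18181) - 65331/13 = (105*(-1/2))*(-1/18181) - 65331/13 = -105/2*(-1/18181) - 65331/13 = 105/36362 - 65331/13 = -2375564457/472706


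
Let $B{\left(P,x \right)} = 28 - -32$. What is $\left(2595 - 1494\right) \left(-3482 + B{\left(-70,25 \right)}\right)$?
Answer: $-3767622$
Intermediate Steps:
$B{\left(P,x \right)} = 60$ ($B{\left(P,x \right)} = 28 + 32 = 60$)
$\left(2595 - 1494\right) \left(-3482 + B{\left(-70,25 \right)}\right) = \left(2595 - 1494\right) \left(-3482 + 60\right) = 1101 \left(-3422\right) = -3767622$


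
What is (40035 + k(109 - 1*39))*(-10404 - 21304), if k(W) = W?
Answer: -1271649340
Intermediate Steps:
(40035 + k(109 - 1*39))*(-10404 - 21304) = (40035 + (109 - 1*39))*(-10404 - 21304) = (40035 + (109 - 39))*(-31708) = (40035 + 70)*(-31708) = 40105*(-31708) = -1271649340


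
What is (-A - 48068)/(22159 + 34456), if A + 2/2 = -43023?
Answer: -388/4355 ≈ -0.089093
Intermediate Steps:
A = -43024 (A = -1 - 43023 = -43024)
(-A - 48068)/(22159 + 34456) = (-1*(-43024) - 48068)/(22159 + 34456) = (43024 - 48068)/56615 = -5044*1/56615 = -388/4355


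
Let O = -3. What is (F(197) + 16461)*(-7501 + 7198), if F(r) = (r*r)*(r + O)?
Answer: -2286258321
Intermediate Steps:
F(r) = r²*(-3 + r) (F(r) = (r*r)*(r - 3) = r²*(-3 + r))
(F(197) + 16461)*(-7501 + 7198) = (197²*(-3 + 197) + 16461)*(-7501 + 7198) = (38809*194 + 16461)*(-303) = (7528946 + 16461)*(-303) = 7545407*(-303) = -2286258321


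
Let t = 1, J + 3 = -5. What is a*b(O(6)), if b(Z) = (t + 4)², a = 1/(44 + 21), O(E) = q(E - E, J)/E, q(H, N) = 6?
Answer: 5/13 ≈ 0.38462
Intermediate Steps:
J = -8 (J = -3 - 5 = -8)
O(E) = 6/E
a = 1/65 ≈ 0.015385
b(Z) = 25 (b(Z) = (1 + 4)² = 5² = 25)
a*b(O(6)) = (1/65)*25 = 5/13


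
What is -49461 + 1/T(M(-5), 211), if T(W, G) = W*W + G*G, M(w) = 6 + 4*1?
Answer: -2206999280/44621 ≈ -49461.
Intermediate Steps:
M(w) = 10 (M(w) = 6 + 4 = 10)
T(W, G) = G² + W² (T(W, G) = W² + G² = G² + W²)
-49461 + 1/T(M(-5), 211) = -49461 + 1/(211² + 10²) = -49461 + 1/(44521 + 100) = -49461 + 1/44621 = -2206999280/44621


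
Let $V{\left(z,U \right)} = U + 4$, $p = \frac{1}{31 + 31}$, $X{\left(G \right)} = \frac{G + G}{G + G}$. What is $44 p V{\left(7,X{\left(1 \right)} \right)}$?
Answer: $\frac{110}{31} \approx 3.5484$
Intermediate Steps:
$X{\left(G \right)} = 1$ ($X{\left(G \right)} = \frac{2 G}{2 G} = 2 G \frac{1}{2 G} = 1$)
$p = \frac{1}{62} \approx 0.016129$
$V{\left(z,U \right)} = 4 + U$
$44 p V{\left(7,X{\left(1 \right)} \right)} = 44 \cdot \frac{1}{62} \left(4 + 1\right) = \frac{22}{31} \cdot 5 = \frac{110}{31}$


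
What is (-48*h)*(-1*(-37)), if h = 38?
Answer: -67488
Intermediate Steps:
(-48*h)*(-1*(-37)) = (-48*38)*(-1*(-37)) = -1824*37 = -67488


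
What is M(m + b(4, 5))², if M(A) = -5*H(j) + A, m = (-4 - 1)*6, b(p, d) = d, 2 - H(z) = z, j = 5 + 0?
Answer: 100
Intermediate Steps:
j = 5
H(z) = 2 - z
m = -30 (m = -5*6 = -30)
M(A) = 15 + A (M(A) = -5*(2 - 1*5) + A = -5*(2 - 5) + A = -5*(-3) + A = 15 + A)
M(m + b(4, 5))² = (15 + (-30 + 5))² = (15 - 25)² = (-10)² = 100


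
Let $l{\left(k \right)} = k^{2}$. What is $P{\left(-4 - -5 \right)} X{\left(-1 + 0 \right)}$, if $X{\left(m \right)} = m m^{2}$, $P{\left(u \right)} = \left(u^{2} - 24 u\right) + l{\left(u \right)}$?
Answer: $22$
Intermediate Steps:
$P{\left(u \right)} = - 24 u + 2 u^{2}$ ($P{\left(u \right)} = \left(u^{2} - 24 u\right) + u^{2} = - 24 u + 2 u^{2}$)
$X{\left(m \right)} = m^{3}$
$P{\left(-4 - -5 \right)} X{\left(-1 + 0 \right)} = 2 \left(-4 - -5\right) \left(-12 - -1\right) \left(-1 + 0\right)^{3} = 2 \left(-4 + 5\right) \left(-12 + \left(-4 + 5\right)\right) \left(-1\right)^{3} = 2 \cdot 1 \left(-12 + 1\right) \left(-1\right) = 2 \cdot 1 \left(-11\right) \left(-1\right) = \left(-22\right) \left(-1\right) = 22$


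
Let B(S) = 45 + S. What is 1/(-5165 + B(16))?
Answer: -1/5104 ≈ -0.00019592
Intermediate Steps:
1/(-5165 + B(16)) = 1/(-5165 + (45 + 16)) = 1/(-5165 + 61) = 1/(-5104) = -1/5104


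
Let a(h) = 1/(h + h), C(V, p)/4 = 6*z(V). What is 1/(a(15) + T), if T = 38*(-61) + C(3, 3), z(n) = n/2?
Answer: -30/68459 ≈ -0.00043822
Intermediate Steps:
z(n) = n/2 (z(n) = n*(½) = n/2)
C(V, p) = 12*V (C(V, p) = 4*(6*(V/2)) = 4*(3*V) = 12*V)
a(h) = 1/(2*h)
T = -2282 (T = 38*(-61) + 12*3 = -2318 + 36 = -2282)
1/(a(15) + T) = 1/((½)/15 - 2282) = 1/((½)*(1/15) - 2282) = 1/(1/30 - 2282) = 1/(-68459/30) = -30/68459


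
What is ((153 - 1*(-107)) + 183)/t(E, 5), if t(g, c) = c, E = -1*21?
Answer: 443/5 ≈ 88.600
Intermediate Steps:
E = -21
((153 - 1*(-107)) + 183)/t(E, 5) = ((153 - 1*(-107)) + 183)/5 = ((153 + 107) + 183)*(1/5) = (260 + 183)*(1/5) = 443*(1/5) = 443/5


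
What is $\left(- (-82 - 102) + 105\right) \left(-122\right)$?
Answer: $-35258$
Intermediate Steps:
$\left(- (-82 - 102) + 105\right) \left(-122\right) = \left(\left(-1\right) \left(-184\right) + 105\right) \left(-122\right) = \left(184 + 105\right) \left(-122\right) = 289 \left(-122\right) = -35258$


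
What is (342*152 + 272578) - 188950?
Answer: 135612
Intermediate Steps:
(342*152 + 272578) - 188950 = (51984 + 272578) - 188950 = 324562 - 188950 = 135612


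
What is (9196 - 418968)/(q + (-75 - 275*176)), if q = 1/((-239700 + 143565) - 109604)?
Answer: 3832094614/453327183 ≈ 8.4533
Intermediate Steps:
q = -1/205739 (q = 1/(-96135 - 109604) = 1/(-205739) = -1/205739 ≈ -4.8605e-6)
(9196 - 418968)/(q + (-75 - 275*176)) = (9196 - 418968)/(-1/205739 + (-75 - 275*176)) = -409772/(-1/205739 + (-75 - 48400)) = -409772/(-1/205739 - 48475) = -409772/(-9973198026/205739) = -409772*(-205739/9973198026) = 3832094614/453327183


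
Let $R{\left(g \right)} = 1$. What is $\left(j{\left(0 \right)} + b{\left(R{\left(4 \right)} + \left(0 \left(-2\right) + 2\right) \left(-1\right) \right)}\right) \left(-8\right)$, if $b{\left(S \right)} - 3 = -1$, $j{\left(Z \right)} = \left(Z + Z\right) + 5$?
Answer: $-56$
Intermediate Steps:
$j{\left(Z \right)} = 5 + 2 Z$ ($j{\left(Z \right)} = 2 Z + 5 = 5 + 2 Z$)
$b{\left(S \right)} = 2$ ($b{\left(S \right)} = 3 - 1 = 2$)
$\left(j{\left(0 \right)} + b{\left(R{\left(4 \right)} + \left(0 \left(-2\right) + 2\right) \left(-1\right) \right)}\right) \left(-8\right) = \left(\left(5 + 2 \cdot 0\right) + 2\right) \left(-8\right) = \left(\left(5 + 0\right) + 2\right) \left(-8\right) = \left(5 + 2\right) \left(-8\right) = 7 \left(-8\right) = -56$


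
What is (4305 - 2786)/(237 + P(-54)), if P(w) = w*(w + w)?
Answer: 217/867 ≈ 0.25029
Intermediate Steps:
P(w) = 2*w² (P(w) = w*(2*w) = 2*w²)
(4305 - 2786)/(237 + P(-54)) = (4305 - 2786)/(237 + 2*(-54)²) = 1519/(237 + 2*2916) = 1519/(237 + 5832) = 1519/6069 = 1519*(1/6069) = 217/867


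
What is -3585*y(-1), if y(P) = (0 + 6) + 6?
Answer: -43020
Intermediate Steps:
y(P) = 12 (y(P) = 6 + 6 = 12)
-3585*y(-1) = -3585*12 = -43020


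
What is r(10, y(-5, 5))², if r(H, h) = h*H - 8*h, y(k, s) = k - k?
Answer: 0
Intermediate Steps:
y(k, s) = 0
r(H, h) = -8*h + H*h (r(H, h) = H*h - 8*h = -8*h + H*h)
r(10, y(-5, 5))² = (0*(-8 + 10))² = (0*2)² = 0² = 0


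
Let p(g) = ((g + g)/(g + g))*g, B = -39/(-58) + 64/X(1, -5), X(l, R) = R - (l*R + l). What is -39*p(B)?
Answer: 143247/58 ≈ 2469.8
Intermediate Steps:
X(l, R) = R - l - R*l (X(l, R) = R - (R*l + l) = R - (l + R*l) = R + (-l - R*l) = R - l - R*l)
B = -3673/58 (B = -39/(-58) + 64/(-5 - 1*1 - 1*(-5)*1) = -39*(-1/58) + 64/(-5 - 1 + 5) = 39/58 + 64/(-1) = 39/58 + 64*(-1) = 39/58 - 64 = -3673/58 ≈ -63.328)
p(g) = g (p(g) = ((2*g)/((2*g)))*g = ((2*g)*(1/(2*g)))*g = 1*g = g)
-39*p(B) = -39*(-3673/58) = 143247/58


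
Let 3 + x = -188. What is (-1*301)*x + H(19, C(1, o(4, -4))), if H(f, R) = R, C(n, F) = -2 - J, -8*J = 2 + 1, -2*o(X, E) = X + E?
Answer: 459915/8 ≈ 57489.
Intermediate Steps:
o(X, E) = -E/2 - X/2 (o(X, E) = -(X + E)/2 = -(E + X)/2 = -E/2 - X/2)
J = -3/8 (J = -(2 + 1)/8 = -1/8*3 = -3/8 ≈ -0.37500)
C(n, F) = -13/8 (C(n, F) = -2 - 1*(-3/8) = -2 + 3/8 = -13/8)
x = -191 (x = -3 - 188 = -191)
(-1*301)*x + H(19, C(1, o(4, -4))) = -1*301*(-191) - 13/8 = -301*(-191) - 13/8 = 57491 - 13/8 = 459915/8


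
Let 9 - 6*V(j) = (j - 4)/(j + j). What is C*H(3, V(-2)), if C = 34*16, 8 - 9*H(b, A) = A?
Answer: 408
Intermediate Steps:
V(j) = 3/2 - (-4 + j)/(12*j) (V(j) = 3/2 - (j - 4)/(6*(j + j)) = 3/2 - (-4 + j)/(6*(2*j)) = 3/2 - (-4 + j)*1/(2*j)/6 = 3/2 - (-4 + j)/(12*j))
H(b, A) = 8/9 - A/9
C = 544
C*H(3, V(-2)) = 544*(8/9 - (4 + 17*(-2))/(108*(-2))) = 544*(8/9 - (-1)*(4 - 34)/(108*2)) = 544*(8/9 - (-1)*(-30)/(108*2)) = 544*(8/9 - ⅑*5/4) = 544*(8/9 - 5/36) = 544*(¾) = 408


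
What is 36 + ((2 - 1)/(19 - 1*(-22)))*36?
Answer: 1512/41 ≈ 36.878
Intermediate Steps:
36 + ((2 - 1)/(19 - 1*(-22)))*36 = 36 + (1/(19 + 22))*36 = 36 + (1/41)*36 = 36 + 36/41 = 1512/41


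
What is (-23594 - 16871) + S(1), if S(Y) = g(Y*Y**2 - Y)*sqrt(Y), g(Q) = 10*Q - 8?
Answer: -40473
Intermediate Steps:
g(Q) = -8 + 10*Q
S(Y) = sqrt(Y)*(-8 - 10*Y + 10*Y**3) (S(Y) = (-8 + 10*(Y*Y**2 - Y))*sqrt(Y) = (-8 + 10*(Y**3 - Y))*sqrt(Y) = (-8 + (-10*Y + 10*Y**3))*sqrt(Y) = (-8 - 10*Y + 10*Y**3)*sqrt(Y) = sqrt(Y)*(-8 - 10*Y + 10*Y**3))
(-23594 - 16871) + S(1) = (-23594 - 16871) + sqrt(1)*(-8 - 10*1 + 10*1**3) = -40465 + 1*(-8 - 10 + 10*1) = -40465 + 1*(-8 - 10 + 10) = -40465 + 1*(-8) = -40465 - 8 = -40473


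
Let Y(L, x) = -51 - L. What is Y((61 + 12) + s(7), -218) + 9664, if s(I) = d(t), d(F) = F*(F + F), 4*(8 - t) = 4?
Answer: 9442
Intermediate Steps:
t = 7 (t = 8 - 1/4*4 = 8 - 1 = 7)
d(F) = 2*F**2 (d(F) = F*(2*F) = 2*F**2)
s(I) = 98 (s(I) = 2*7**2 = 2*49 = 98)
Y((61 + 12) + s(7), -218) + 9664 = (-51 - ((61 + 12) + 98)) + 9664 = (-51 - (73 + 98)) + 9664 = (-51 - 1*171) + 9664 = (-51 - 171) + 9664 = -222 + 9664 = 9442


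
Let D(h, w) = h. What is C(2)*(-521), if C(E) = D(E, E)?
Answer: -1042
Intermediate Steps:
C(E) = E
C(2)*(-521) = 2*(-521) = -1042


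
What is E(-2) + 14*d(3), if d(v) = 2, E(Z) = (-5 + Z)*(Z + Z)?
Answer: 56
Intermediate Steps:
E(Z) = 2*Z*(-5 + Z) (E(Z) = (-5 + Z)*(2*Z) = 2*Z*(-5 + Z))
E(-2) + 14*d(3) = 2*(-2)*(-5 - 2) + 14*2 = 2*(-2)*(-7) + 28 = 28 + 28 = 56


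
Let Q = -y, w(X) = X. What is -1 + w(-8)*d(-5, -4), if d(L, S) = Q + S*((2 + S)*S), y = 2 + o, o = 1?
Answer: 279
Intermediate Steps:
y = 3 (y = 2 + 1 = 3)
Q = -3 (Q = -1*3 = -3)
d(L, S) = -3 + S²*(2 + S) (d(L, S) = -3 + S*((2 + S)*S) = -3 + S*(S*(2 + S)) = -3 + S²*(2 + S))
-1 + w(-8)*d(-5, -4) = -1 - 8*(-3 + (-4)³ + 2*(-4)²) = -1 - 8*(-3 - 64 + 2*16) = -1 - 8*(-3 - 64 + 32) = -1 - 8*(-35) = -1 + 280 = 279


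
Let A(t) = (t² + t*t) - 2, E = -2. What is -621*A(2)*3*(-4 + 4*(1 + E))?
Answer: 89424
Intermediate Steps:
A(t) = -2 + 2*t² (A(t) = (t² + t²) - 2 = 2*t² - 2 = -2 + 2*t²)
-621*A(2)*3*(-4 + 4*(1 + E)) = -621*(-2 + 2*2²)*3*(-4 + 4*(1 - 2)) = -621*(-2 + 2*4)*3*(-4 + 4*(-1)) = -621*(-2 + 8)*3*(-4 - 4) = -3726*3*(-8) = -3726*(-24) = -621*(-144) = 89424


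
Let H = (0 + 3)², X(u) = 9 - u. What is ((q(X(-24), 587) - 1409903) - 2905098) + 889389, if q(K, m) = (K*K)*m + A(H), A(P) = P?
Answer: -2786360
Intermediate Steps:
H = 9 (H = 3² = 9)
q(K, m) = 9 + m*K² (q(K, m) = (K*K)*m + 9 = K²*m + 9 = m*K² + 9 = 9 + m*K²)
((q(X(-24), 587) - 1409903) - 2905098) + 889389 = (((9 + 587*(9 - 1*(-24))²) - 1409903) - 2905098) + 889389 = (((9 + 587*(9 + 24)²) - 1409903) - 2905098) + 889389 = (((9 + 587*33²) - 1409903) - 2905098) + 889389 = (((9 + 587*1089) - 1409903) - 2905098) + 889389 = (((9 + 639243) - 1409903) - 2905098) + 889389 = ((639252 - 1409903) - 2905098) + 889389 = (-770651 - 2905098) + 889389 = -3675749 + 889389 = -2786360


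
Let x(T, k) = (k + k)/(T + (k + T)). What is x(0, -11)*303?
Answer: 606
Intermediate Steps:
x(T, k) = 2*k/(k + 2*T) (x(T, k) = (2*k)/(T + (T + k)) = (2*k)/(k + 2*T) = 2*k/(k + 2*T))
x(0, -11)*303 = (2*(-11)/(-11 + 2*0))*303 = (2*(-11)/(-11 + 0))*303 = (2*(-11)/(-11))*303 = (2*(-11)*(-1/11))*303 = 2*303 = 606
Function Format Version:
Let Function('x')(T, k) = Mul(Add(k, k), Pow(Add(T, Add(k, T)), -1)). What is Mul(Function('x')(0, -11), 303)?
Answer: 606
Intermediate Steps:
Function('x')(T, k) = Mul(2, k, Pow(Add(k, Mul(2, T)), -1)) (Function('x')(T, k) = Mul(Mul(2, k), Pow(Add(T, Add(T, k)), -1)) = Mul(Mul(2, k), Pow(Add(k, Mul(2, T)), -1)) = Mul(2, k, Pow(Add(k, Mul(2, T)), -1)))
Mul(Function('x')(0, -11), 303) = Mul(Mul(2, -11, Pow(Add(-11, Mul(2, 0)), -1)), 303) = Mul(Mul(2, -11, Pow(Add(-11, 0), -1)), 303) = Mul(Mul(2, -11, Pow(-11, -1)), 303) = Mul(Mul(2, -11, Rational(-1, 11)), 303) = Mul(2, 303) = 606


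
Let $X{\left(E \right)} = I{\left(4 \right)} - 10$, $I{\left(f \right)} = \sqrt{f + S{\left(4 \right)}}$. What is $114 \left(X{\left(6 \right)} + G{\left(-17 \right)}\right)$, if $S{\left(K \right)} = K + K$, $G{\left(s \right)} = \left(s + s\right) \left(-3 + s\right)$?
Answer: $76380 + 228 \sqrt{3} \approx 76775.0$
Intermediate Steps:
$G{\left(s \right)} = 2 s \left(-3 + s\right)$
$S{\left(K \right)} = 2 K$
$I{\left(f \right)} = \sqrt{8 + f}$ ($I{\left(f \right)} = \sqrt{f + 2 \cdot 4} = \sqrt{f + 8} = \sqrt{8 + f}$)
$X{\left(E \right)} = -10 + 2 \sqrt{3}$ ($X{\left(E \right)} = \sqrt{8 + 4} - 10 = \sqrt{12} - 10 = 2 \sqrt{3} - 10 = -10 + 2 \sqrt{3}$)
$114 \left(X{\left(6 \right)} + G{\left(-17 \right)}\right) = 114 \left(\left(-10 + 2 \sqrt{3}\right) + 2 \left(-17\right) \left(-3 - 17\right)\right) = 114 \left(\left(-10 + 2 \sqrt{3}\right) + 2 \left(-17\right) \left(-20\right)\right) = 114 \left(\left(-10 + 2 \sqrt{3}\right) + 680\right) = 114 \left(670 + 2 \sqrt{3}\right) = 76380 + 228 \sqrt{3}$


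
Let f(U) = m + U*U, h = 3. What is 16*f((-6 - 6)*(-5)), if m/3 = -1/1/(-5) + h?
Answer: 57984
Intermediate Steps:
m = 24 (m = 3*(-1/1/(-5) + 3) = 3*(-1/(-1/5) + 3) = 3*(-5*(-1) + 3) = 3*(5 + 3) = 3*8 = 24)
f(U) = 24 + U**2 (f(U) = 24 + U*U = 24 + U**2)
16*f((-6 - 6)*(-5)) = 16*(24 + ((-6 - 6)*(-5))**2) = 16*(24 + (-12*(-5))**2) = 16*(24 + 60**2) = 16*(24 + 3600) = 16*3624 = 57984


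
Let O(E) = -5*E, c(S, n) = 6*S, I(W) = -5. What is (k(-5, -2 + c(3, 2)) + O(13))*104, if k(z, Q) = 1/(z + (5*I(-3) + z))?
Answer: -236704/35 ≈ -6763.0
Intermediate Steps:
k(z, Q) = 1/(-25 + 2*z) (k(z, Q) = 1/(z + (5*(-5) + z)) = 1/(z + (-25 + z)) = 1/(-25 + 2*z))
(k(-5, -2 + c(3, 2)) + O(13))*104 = (1/(-25 + 2*(-5)) - 5*13)*104 = (1/(-25 - 10) - 65)*104 = (1/(-35) - 65)*104 = (-1/35 - 65)*104 = -2276/35*104 = -236704/35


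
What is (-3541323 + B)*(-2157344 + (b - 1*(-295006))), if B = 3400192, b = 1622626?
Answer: 33830794272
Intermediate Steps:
(-3541323 + B)*(-2157344 + (b - 1*(-295006))) = (-3541323 + 3400192)*(-2157344 + (1622626 - 1*(-295006))) = -141131*(-2157344 + (1622626 + 295006)) = -141131*(-2157344 + 1917632) = -141131*(-239712) = 33830794272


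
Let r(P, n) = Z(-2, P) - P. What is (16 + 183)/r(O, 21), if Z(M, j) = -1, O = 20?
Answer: -199/21 ≈ -9.4762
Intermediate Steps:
r(P, n) = -1 - P
(16 + 183)/r(O, 21) = (16 + 183)/(-1 - 1*20) = 199/(-1 - 20) = 199/(-21) = 199*(-1/21) = -199/21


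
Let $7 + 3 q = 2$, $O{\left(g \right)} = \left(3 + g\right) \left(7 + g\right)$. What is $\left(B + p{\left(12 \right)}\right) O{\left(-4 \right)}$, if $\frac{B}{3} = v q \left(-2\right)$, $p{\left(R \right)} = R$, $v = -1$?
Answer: $-6$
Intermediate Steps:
$q = - \frac{5}{3}$ ($q = - \frac{7}{3} + \frac{1}{3} \cdot 2 = - \frac{7}{3} + \frac{2}{3} = - \frac{5}{3} \approx -1.6667$)
$B = -10$ ($B = 3 \left(-1\right) \left(- \frac{5}{3}\right) \left(-2\right) = 3 \cdot \frac{5}{3} \left(-2\right) = 3 \left(- \frac{10}{3}\right) = -10$)
$\left(B + p{\left(12 \right)}\right) O{\left(-4 \right)} = \left(-10 + 12\right) \left(21 + \left(-4\right)^{2} + 10 \left(-4\right)\right) = 2 \left(21 + 16 - 40\right) = 2 \left(-3\right) = -6$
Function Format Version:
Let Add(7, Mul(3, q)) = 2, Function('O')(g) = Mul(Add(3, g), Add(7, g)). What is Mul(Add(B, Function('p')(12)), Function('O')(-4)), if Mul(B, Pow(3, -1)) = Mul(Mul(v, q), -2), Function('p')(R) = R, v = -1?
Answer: -6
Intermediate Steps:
q = Rational(-5, 3) (q = Add(Rational(-7, 3), Mul(Rational(1, 3), 2)) = Add(Rational(-7, 3), Rational(2, 3)) = Rational(-5, 3) ≈ -1.6667)
B = -10 (B = Mul(3, Mul(Mul(-1, Rational(-5, 3)), -2)) = Mul(3, Mul(Rational(5, 3), -2)) = Mul(3, Rational(-10, 3)) = -10)
Mul(Add(B, Function('p')(12)), Function('O')(-4)) = Mul(Add(-10, 12), Add(21, Pow(-4, 2), Mul(10, -4))) = Mul(2, Add(21, 16, -40)) = Mul(2, -3) = -6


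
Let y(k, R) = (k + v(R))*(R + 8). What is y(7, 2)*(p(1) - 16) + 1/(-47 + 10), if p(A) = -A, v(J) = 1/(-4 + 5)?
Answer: -50321/37 ≈ -1360.0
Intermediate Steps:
v(J) = 1 (v(J) = 1/1 = 1)
y(k, R) = (1 + k)*(8 + R) (y(k, R) = (k + 1)*(R + 8) = (1 + k)*(8 + R))
y(7, 2)*(p(1) - 16) + 1/(-47 + 10) = (8 + 2 + 8*7 + 2*7)*(-1*1 - 16) + 1/(-47 + 10) = (8 + 2 + 56 + 14)*(-1 - 16) + 1/(-37) = 80*(-17) - 1/37 = -1360 - 1/37 = -50321/37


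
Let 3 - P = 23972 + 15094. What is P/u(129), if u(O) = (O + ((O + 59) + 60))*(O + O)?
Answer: -449/1118 ≈ -0.40161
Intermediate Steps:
P = -39063 (P = 3 - (23972 + 15094) = 3 - 1*39066 = 3 - 39066 = -39063)
u(O) = 2*O*(119 + 2*O) (u(O) = (O + ((59 + O) + 60))*(2*O) = (O + (119 + O))*(2*O) = (119 + 2*O)*(2*O) = 2*O*(119 + 2*O))
P/u(129) = -39063*1/(258*(119 + 2*129)) = -39063*1/(258*(119 + 258)) = -39063/(2*129*377) = -39063/97266 = -39063*1/97266 = -449/1118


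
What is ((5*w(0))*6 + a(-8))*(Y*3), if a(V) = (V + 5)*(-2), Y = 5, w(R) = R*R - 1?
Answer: -360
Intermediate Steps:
w(R) = -1 + R² (w(R) = R² - 1 = -1 + R²)
a(V) = -10 - 2*V (a(V) = (5 + V)*(-2) = -10 - 2*V)
((5*w(0))*6 + a(-8))*(Y*3) = ((5*(-1 + 0²))*6 + (-10 - 2*(-8)))*(5*3) = ((5*(-1 + 0))*6 + (-10 + 16))*15 = ((5*(-1))*6 + 6)*15 = (-5*6 + 6)*15 = (-30 + 6)*15 = -24*15 = -360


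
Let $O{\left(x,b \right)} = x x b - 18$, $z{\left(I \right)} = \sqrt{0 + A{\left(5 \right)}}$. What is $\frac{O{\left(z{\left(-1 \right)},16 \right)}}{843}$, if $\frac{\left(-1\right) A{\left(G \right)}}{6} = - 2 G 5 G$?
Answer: $\frac{7994}{281} \approx 28.448$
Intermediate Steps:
$A{\left(G \right)} = 60 G^{2}$ ($A{\left(G \right)} = - 6 - 2 G 5 G = - 6 - 2 \cdot 5 G G = - 6 - 10 G G = - 6 \left(- 10 G^{2}\right) = 60 G^{2}$)
$z{\left(I \right)} = 10 \sqrt{15}$ ($z{\left(I \right)} = \sqrt{0 + 60 \cdot 5^{2}} = \sqrt{0 + 60 \cdot 25} = \sqrt{0 + 1500} = \sqrt{1500} = 10 \sqrt{15}$)
$O{\left(x,b \right)} = -18 + b x^{2}$ ($O{\left(x,b \right)} = x^{2} b - 18 = b x^{2} - 18 = -18 + b x^{2}$)
$\frac{O{\left(z{\left(-1 \right)},16 \right)}}{843} = \frac{-18 + 16 \left(10 \sqrt{15}\right)^{2}}{843} = \left(-18 + 16 \cdot 1500\right) \frac{1}{843} = \left(-18 + 24000\right) \frac{1}{843} = 23982 \cdot \frac{1}{843} = \frac{7994}{281}$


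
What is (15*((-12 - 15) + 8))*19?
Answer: -5415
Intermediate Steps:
(15*((-12 - 15) + 8))*19 = (15*(-27 + 8))*19 = (15*(-19))*19 = -285*19 = -5415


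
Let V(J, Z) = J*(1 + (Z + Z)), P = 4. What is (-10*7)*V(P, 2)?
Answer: -1400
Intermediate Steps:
V(J, Z) = J*(1 + 2*Z)
(-10*7)*V(P, 2) = (-10*7)*(4*(1 + 2*2)) = -280*(1 + 4) = -280*5 = -70*20 = -1400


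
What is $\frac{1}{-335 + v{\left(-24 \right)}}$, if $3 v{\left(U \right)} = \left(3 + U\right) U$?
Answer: $- \frac{1}{167} \approx -0.005988$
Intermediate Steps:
$v{\left(U \right)} = \frac{U \left(3 + U\right)}{3}$ ($v{\left(U \right)} = \frac{\left(3 + U\right) U}{3} = \frac{U \left(3 + U\right)}{3}$)
$\frac{1}{-335 + v{\left(-24 \right)}} = \frac{1}{-335 + \frac{1}{3} \left(-24\right) \left(3 - 24\right)} = \frac{1}{-335 + \frac{1}{3} \left(-24\right) \left(-21\right)} = \frac{1}{-335 + 168} = \frac{1}{-167} = - \frac{1}{167}$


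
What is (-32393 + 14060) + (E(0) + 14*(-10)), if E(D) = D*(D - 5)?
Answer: -18473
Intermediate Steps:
E(D) = D*(-5 + D)
(-32393 + 14060) + (E(0) + 14*(-10)) = (-32393 + 14060) + (0*(-5 + 0) + 14*(-10)) = -18333 + (0*(-5) - 140) = -18333 + (0 - 140) = -18333 - 140 = -18473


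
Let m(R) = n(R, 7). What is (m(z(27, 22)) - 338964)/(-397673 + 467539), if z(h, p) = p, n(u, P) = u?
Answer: -169471/34933 ≈ -4.8513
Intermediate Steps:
m(R) = R
(m(z(27, 22)) - 338964)/(-397673 + 467539) = (22 - 338964)/(-397673 + 467539) = -338942/69866 = -338942*1/69866 = -169471/34933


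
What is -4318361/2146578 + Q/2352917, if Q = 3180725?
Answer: -476152957141/721531409718 ≈ -0.65992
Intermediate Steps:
-4318361/2146578 + Q/2352917 = -4318361/2146578 + 3180725/2352917 = -476152957141/721531409718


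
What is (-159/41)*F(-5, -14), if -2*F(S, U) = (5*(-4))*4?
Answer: -6360/41 ≈ -155.12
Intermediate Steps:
F(S, U) = 40 (F(S, U) = -5*(-4)*4/2 = -(-10)*4 = -½*(-80) = 40)
(-159/41)*F(-5, -14) = -159/41*40 = -6360/41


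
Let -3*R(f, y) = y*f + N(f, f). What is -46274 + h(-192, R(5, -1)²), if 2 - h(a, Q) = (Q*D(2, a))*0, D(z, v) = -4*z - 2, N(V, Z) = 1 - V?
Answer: -46272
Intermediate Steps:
D(z, v) = -2 - 4*z
R(f, y) = -⅓ + f/3 - f*y/3 (R(f, y) = -(y*f + (1 - f))/3 = -(f*y + (1 - f))/3 = -(1 - f + f*y)/3 = -⅓ + f/3 - f*y/3)
h(a, Q) = 2 (h(a, Q) = 2 - Q*(-2 - 4*2)*0 = 2 - Q*(-2 - 8)*0 = 2 - Q*(-10)*0 = 2 - (-10*Q)*0 = 2 - 1*0 = 2 + 0 = 2)
-46274 + h(-192, R(5, -1)²) = -46274 + 2 = -46272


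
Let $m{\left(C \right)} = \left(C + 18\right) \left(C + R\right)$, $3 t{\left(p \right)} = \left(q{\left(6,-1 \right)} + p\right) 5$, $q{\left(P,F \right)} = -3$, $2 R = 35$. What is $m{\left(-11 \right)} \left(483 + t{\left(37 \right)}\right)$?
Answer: $\frac{147329}{6} \approx 24555.0$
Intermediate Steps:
$R = \frac{35}{2}$ ($R = \frac{1}{2} \cdot 35 = \frac{35}{2} \approx 17.5$)
$t{\left(p \right)} = -5 + \frac{5 p}{3}$ ($t{\left(p \right)} = \frac{\left(-3 + p\right) 5}{3} = \frac{-15 + 5 p}{3} = -5 + \frac{5 p}{3}$)
$m{\left(C \right)} = \left(18 + C\right) \left(\frac{35}{2} + C\right)$ ($m{\left(C \right)} = \left(C + 18\right) \left(C + \frac{35}{2}\right) = \left(18 + C\right) \left(\frac{35}{2} + C\right)$)
$m{\left(-11 \right)} \left(483 + t{\left(37 \right)}\right) = \left(315 + \left(-11\right)^{2} + \frac{71}{2} \left(-11\right)\right) \left(483 + \left(-5 + \frac{5}{3} \cdot 37\right)\right) = \left(315 + 121 - \frac{781}{2}\right) \left(483 + \left(-5 + \frac{185}{3}\right)\right) = \frac{91 \left(483 + \frac{170}{3}\right)}{2} = \frac{91}{2} \cdot \frac{1619}{3} = \frac{147329}{6}$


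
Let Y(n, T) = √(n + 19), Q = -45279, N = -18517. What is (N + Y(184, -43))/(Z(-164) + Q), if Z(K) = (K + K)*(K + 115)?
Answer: 18517/29207 - √203/29207 ≈ 0.63350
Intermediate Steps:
Y(n, T) = √(19 + n)
Z(K) = 2*K*(115 + K) (Z(K) = (2*K)*(115 + K) = 2*K*(115 + K))
(N + Y(184, -43))/(Z(-164) + Q) = (-18517 + √(19 + 184))/(2*(-164)*(115 - 164) - 45279) = (-18517 + √203)/(2*(-164)*(-49) - 45279) = (-18517 + √203)/(16072 - 45279) = (-18517 + √203)/(-29207) = (-18517 + √203)*(-1/29207) = 18517/29207 - √203/29207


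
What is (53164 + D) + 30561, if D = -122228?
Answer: -38503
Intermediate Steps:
(53164 + D) + 30561 = (53164 - 122228) + 30561 = -69064 + 30561 = -38503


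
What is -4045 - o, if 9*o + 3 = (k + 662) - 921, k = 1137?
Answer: -37280/9 ≈ -4142.2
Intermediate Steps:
o = 875/9 (o = -⅓ + ((1137 + 662) - 921)/9 = -⅓ + (1799 - 921)/9 = -⅓ + (⅑)*878 = -⅓ + 878/9 = 875/9 ≈ 97.222)
-4045 - o = -4045 - 1*875/9 = -4045 - 875/9 = -37280/9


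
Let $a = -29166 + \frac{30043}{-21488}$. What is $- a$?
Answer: $\frac{626749051}{21488} \approx 29167.0$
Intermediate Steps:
$a = - \frac{626749051}{21488}$ ($a = -29166 + 30043 \left(- \frac{1}{21488}\right) = -29166 - \frac{30043}{21488} = - \frac{626749051}{21488} \approx -29167.0$)
$- a = \left(-1\right) \left(- \frac{626749051}{21488}\right) = \frac{626749051}{21488}$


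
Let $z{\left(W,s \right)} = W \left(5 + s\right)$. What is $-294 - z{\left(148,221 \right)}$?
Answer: $-33742$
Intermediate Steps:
$-294 - z{\left(148,221 \right)} = -294 - 148 \left(5 + 221\right) = -294 - 148 \cdot 226 = -294 - 33448 = -33742$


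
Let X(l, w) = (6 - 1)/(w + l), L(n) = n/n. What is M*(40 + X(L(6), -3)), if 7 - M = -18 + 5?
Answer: 750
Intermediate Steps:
L(n) = 1
X(l, w) = 5/(l + w)
M = 20 (M = 7 - (-18 + 5) = 7 - 1*(-13) = 7 + 13 = 20)
M*(40 + X(L(6), -3)) = 20*(40 + 5/(1 - 3)) = 20*(40 + 5/(-2)) = 20*(40 + 5*(-½)) = 20*(40 - 5/2) = 20*(75/2) = 750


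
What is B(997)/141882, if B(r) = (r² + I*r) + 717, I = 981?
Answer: 1972783/141882 ≈ 13.904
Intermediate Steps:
B(r) = 717 + r² + 981*r (B(r) = (r² + 981*r) + 717 = 717 + r² + 981*r)
B(997)/141882 = (717 + 997² + 981*997)/141882 = (717 + 994009 + 978057)*(1/141882) = 1972783*(1/141882) = 1972783/141882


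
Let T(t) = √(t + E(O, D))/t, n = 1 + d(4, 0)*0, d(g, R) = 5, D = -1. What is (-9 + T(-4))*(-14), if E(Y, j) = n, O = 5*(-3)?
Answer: 126 + 7*I*√3/2 ≈ 126.0 + 6.0622*I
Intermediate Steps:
n = 1 (n = 1 + 5*0 = 1 + 0 = 1)
O = -15
E(Y, j) = 1
T(t) = √(1 + t)/t (T(t) = √(t + 1)/t = √(1 + t)/t)
(-9 + T(-4))*(-14) = (-9 + √(1 - 4)/(-4))*(-14) = (-9 - I*√3/4)*(-14) = 126 + 7*I*√3/2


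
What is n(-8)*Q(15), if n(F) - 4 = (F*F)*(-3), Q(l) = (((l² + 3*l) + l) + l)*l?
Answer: -846000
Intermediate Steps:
Q(l) = l*(l² + 5*l) (Q(l) = ((l² + 4*l) + l)*l = (l² + 5*l)*l = l*(l² + 5*l))
n(F) = 4 - 3*F² (n(F) = 4 + (F*F)*(-3) = 4 + F²*(-3) = 4 - 3*F²)
n(-8)*Q(15) = (4 - 3*(-8)²)*(15²*(5 + 15)) = (4 - 3*64)*(225*20) = (4 - 192)*4500 = -188*4500 = -846000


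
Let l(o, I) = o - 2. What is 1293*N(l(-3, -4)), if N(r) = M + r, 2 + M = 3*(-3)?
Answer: -20688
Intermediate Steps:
M = -11 (M = -2 + 3*(-3) = -2 - 9 = -11)
l(o, I) = -2 + o
N(r) = -11 + r
1293*N(l(-3, -4)) = 1293*(-11 + (-2 - 3)) = 1293*(-11 - 5) = 1293*(-16) = -20688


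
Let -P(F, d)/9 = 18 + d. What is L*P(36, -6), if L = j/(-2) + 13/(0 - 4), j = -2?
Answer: 243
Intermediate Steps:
P(F, d) = -162 - 9*d (P(F, d) = -9*(18 + d) = -162 - 9*d)
L = -9/4 (L = -2/(-2) + 13/(0 - 4) = -2*(-½) + 13/(-4) = 1 + 13*(-¼) = 1 - 13/4 = -9/4 ≈ -2.2500)
L*P(36, -6) = -9*(-162 - 9*(-6))/4 = -9*(-162 + 54)/4 = -9/4*(-108) = 243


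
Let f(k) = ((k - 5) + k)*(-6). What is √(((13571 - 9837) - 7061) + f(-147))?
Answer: I*√1533 ≈ 39.154*I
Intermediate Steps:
f(k) = 30 - 12*k (f(k) = ((-5 + k) + k)*(-6) = (-5 + 2*k)*(-6) = 30 - 12*k)
√(((13571 - 9837) - 7061) + f(-147)) = √(((13571 - 9837) - 7061) + (30 - 12*(-147))) = √((3734 - 7061) + (30 + 1764)) = √(-3327 + 1794) = √(-1533) = I*√1533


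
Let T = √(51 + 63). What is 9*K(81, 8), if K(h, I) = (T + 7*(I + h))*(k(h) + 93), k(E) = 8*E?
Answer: 4154787 + 6669*√114 ≈ 4.2260e+6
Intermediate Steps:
T = √114 ≈ 10.677
K(h, I) = (93 + 8*h)*(√114 + 7*I + 7*h) (K(h, I) = (√114 + 7*(I + h))*(8*h + 93) = (√114 + (7*I + 7*h))*(93 + 8*h) = (√114 + 7*I + 7*h)*(93 + 8*h) = (93 + 8*h)*(√114 + 7*I + 7*h))
9*K(81, 8) = 9*(56*81² + 93*√114 + 651*8 + 651*81 + 8*81*√114 + 56*8*81) = 9*(56*6561 + 93*√114 + 5208 + 52731 + 648*√114 + 36288) = 9*(367416 + 93*√114 + 5208 + 52731 + 648*√114 + 36288) = 9*(461643 + 741*√114) = 4154787 + 6669*√114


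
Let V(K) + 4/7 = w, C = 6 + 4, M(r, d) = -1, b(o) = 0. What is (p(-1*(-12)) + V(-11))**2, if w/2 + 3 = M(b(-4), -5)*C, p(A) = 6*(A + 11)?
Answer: 608400/49 ≈ 12416.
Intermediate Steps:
p(A) = 66 + 6*A (p(A) = 6*(11 + A) = 66 + 6*A)
C = 10
w = -26 (w = -6 + 2*(-1*10) = -6 + 2*(-10) = -6 - 20 = -26)
V(K) = -186/7 (V(K) = -4/7 - 26 = -186/7)
(p(-1*(-12)) + V(-11))**2 = ((66 + 6*(-1*(-12))) - 186/7)**2 = ((66 + 6*12) - 186/7)**2 = ((66 + 72) - 186/7)**2 = (138 - 186/7)**2 = (780/7)**2 = 608400/49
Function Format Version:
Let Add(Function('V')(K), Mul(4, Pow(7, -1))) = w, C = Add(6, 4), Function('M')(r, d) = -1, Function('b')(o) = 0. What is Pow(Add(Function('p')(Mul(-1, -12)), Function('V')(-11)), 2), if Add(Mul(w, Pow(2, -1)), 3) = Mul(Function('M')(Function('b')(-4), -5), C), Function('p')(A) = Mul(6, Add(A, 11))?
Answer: Rational(608400, 49) ≈ 12416.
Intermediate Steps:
Function('p')(A) = Add(66, Mul(6, A)) (Function('p')(A) = Mul(6, Add(11, A)) = Add(66, Mul(6, A)))
C = 10
w = -26 (w = Add(-6, Mul(2, Mul(-1, 10))) = Add(-6, Mul(2, -10)) = Add(-6, -20) = -26)
Function('V')(K) = Rational(-186, 7) (Function('V')(K) = Add(Rational(-4, 7), -26) = Rational(-186, 7))
Pow(Add(Function('p')(Mul(-1, -12)), Function('V')(-11)), 2) = Pow(Add(Add(66, Mul(6, Mul(-1, -12))), Rational(-186, 7)), 2) = Pow(Add(Add(66, Mul(6, 12)), Rational(-186, 7)), 2) = Pow(Add(Add(66, 72), Rational(-186, 7)), 2) = Pow(Add(138, Rational(-186, 7)), 2) = Pow(Rational(780, 7), 2) = Rational(608400, 49)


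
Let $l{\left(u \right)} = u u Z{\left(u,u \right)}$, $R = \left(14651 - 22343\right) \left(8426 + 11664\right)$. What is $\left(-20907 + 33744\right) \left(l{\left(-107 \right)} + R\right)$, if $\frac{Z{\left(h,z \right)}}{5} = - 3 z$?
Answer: $-1747842723495$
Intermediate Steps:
$Z{\left(h,z \right)} = - 15 z$ ($Z{\left(h,z \right)} = 5 \left(- 3 z\right) = - 15 z$)
$R = -154532280$ ($R = \left(-7692\right) 20090 = -154532280$)
$l{\left(u \right)} = - 15 u^{3}$ ($l{\left(u \right)} = u u \left(- 15 u\right) = u^{2} \left(- 15 u\right) = - 15 u^{3}$)
$\left(-20907 + 33744\right) \left(l{\left(-107 \right)} + R\right) = \left(-20907 + 33744\right) \left(- 15 \left(-107\right)^{3} - 154532280\right) = 12837 \left(\left(-15\right) \left(-1225043\right) - 154532280\right) = 12837 \left(18375645 - 154532280\right) = 12837 \left(-136156635\right) = -1747842723495$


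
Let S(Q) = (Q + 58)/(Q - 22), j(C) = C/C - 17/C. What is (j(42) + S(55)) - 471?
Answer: -71915/154 ≈ -466.98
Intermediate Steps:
j(C) = 1 - 17/C
S(Q) = (58 + Q)/(-22 + Q)
(j(42) + S(55)) - 471 = ((-17 + 42)/42 + (58 + 55)/(-22 + 55)) - 471 = ((1/42)*25 + 113/33) - 471 = (25/42 + (1/33)*113) - 471 = (25/42 + 113/33) - 471 = 619/154 - 471 = -71915/154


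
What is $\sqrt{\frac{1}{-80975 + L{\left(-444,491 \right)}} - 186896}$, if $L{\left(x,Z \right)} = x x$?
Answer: $\frac{i \sqrt{2521858359807055}}{116161} \approx 432.31 i$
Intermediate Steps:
$L{\left(x,Z \right)} = x^{2}$
$\sqrt{\frac{1}{-80975 + L{\left(-444,491 \right)}} - 186896} = \sqrt{\frac{1}{-80975 + \left(-444\right)^{2}} - 186896} = \sqrt{\frac{1}{-80975 + 197136} - 186896} = \sqrt{\frac{1}{116161} - 186896} = \sqrt{- \frac{21710026255}{116161}} = \frac{i \sqrt{2521858359807055}}{116161}$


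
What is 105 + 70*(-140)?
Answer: -9695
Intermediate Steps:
105 + 70*(-140) = 105 - 9800 = -9695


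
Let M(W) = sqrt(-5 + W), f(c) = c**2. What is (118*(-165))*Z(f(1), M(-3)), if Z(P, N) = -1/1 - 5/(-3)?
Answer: -12980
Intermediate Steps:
Z(P, N) = 2/3 (Z(P, N) = -1*1 - 5*(-1/3) = -1 + 5/3 = 2/3)
(118*(-165))*Z(f(1), M(-3)) = (118*(-165))*(2/3) = -19470*2/3 = -12980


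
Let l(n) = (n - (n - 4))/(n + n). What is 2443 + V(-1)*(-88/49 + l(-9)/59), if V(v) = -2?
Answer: 63658069/26019 ≈ 2446.6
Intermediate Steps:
l(n) = 2/n (l(n) = (n - (-4 + n))/((2*n)) = (n + (4 - n))*(1/(2*n)) = 4*(1/(2*n)) = 2/n)
2443 + V(-1)*(-88/49 + l(-9)/59) = 2443 - 2*(-88/49 + (2/(-9))/59) = 2443 - 2*(-88*1/49 + (2*(-⅑))*(1/59)) = 2443 - 2*(-88/49 - 2/9*1/59) = 2443 - 2*(-88/49 - 2/531) = 2443 - 2*(-46826/26019) = 2443 + 93652/26019 = 63658069/26019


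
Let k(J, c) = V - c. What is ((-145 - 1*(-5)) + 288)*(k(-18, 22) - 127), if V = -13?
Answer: -23976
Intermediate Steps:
k(J, c) = -13 - c
((-145 - 1*(-5)) + 288)*(k(-18, 22) - 127) = ((-145 - 1*(-5)) + 288)*((-13 - 1*22) - 127) = ((-145 + 5) + 288)*((-13 - 22) - 127) = (-140 + 288)*(-35 - 127) = 148*(-162) = -23976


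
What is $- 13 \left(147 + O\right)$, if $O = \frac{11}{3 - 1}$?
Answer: $- \frac{3965}{2} \approx -1982.5$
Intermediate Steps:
$O = \frac{11}{2} \approx 5.5$
$- 13 \left(147 + O\right) = - 13 \left(147 + \frac{11}{2}\right) = \left(-13\right) \frac{305}{2} = - \frac{3965}{2}$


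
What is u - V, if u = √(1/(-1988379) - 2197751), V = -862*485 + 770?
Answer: 417300 + I*√965460060400671530/662793 ≈ 4.173e+5 + 1482.5*I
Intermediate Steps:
V = -417300 (V = -418070 + 770 = -417300)
u = I*√965460060400671530/662793 (u = √(-1/1988379 - 2197751) = √(-4369961935630/1988379) = I*√965460060400671530/662793 ≈ 1482.5*I)
u - V = I*√965460060400671530/662793 - 1*(-417300) = I*√965460060400671530/662793 + 417300 = 417300 + I*√965460060400671530/662793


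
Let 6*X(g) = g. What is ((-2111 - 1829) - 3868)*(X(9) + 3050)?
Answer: -23826112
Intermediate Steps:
X(g) = g/6
((-2111 - 1829) - 3868)*(X(9) + 3050) = ((-2111 - 1829) - 3868)*((1/6)*9 + 3050) = (-3940 - 3868)*(3/2 + 3050) = -7808*6103/2 = -23826112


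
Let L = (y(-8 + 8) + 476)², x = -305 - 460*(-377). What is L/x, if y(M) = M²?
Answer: 226576/173115 ≈ 1.3088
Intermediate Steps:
x = 173115 (x = -305 + 173420 = 173115)
L = 226576 (L = ((-8 + 8)² + 476)² = (0² + 476)² = (0 + 476)² = 476² = 226576)
L/x = 226576/173115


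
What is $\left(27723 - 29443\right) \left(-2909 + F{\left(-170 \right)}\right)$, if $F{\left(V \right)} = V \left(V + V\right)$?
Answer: $-94412520$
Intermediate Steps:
$F{\left(V \right)} = 2 V^{2}$ ($F{\left(V \right)} = V 2 V = 2 V^{2}$)
$\left(27723 - 29443\right) \left(-2909 + F{\left(-170 \right)}\right) = \left(27723 - 29443\right) \left(-2909 + 2 \left(-170\right)^{2}\right) = - 1720 \left(-2909 + 2 \cdot 28900\right) = - 1720 \left(-2909 + 57800\right) = \left(-1720\right) 54891 = -94412520$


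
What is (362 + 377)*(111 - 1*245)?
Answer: -99026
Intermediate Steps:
(362 + 377)*(111 - 1*245) = 739*(111 - 245) = 739*(-134) = -99026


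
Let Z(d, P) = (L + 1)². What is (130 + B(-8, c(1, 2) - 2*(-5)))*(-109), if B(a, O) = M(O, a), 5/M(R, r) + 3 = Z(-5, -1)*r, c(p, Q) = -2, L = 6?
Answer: -1119321/79 ≈ -14169.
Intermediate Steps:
Z(d, P) = 49 (Z(d, P) = (6 + 1)² = 7² = 49)
M(R, r) = 5/(-3 + 49*r)
B(a, O) = 5/(-3 + 49*a)
(130 + B(-8, c(1, 2) - 2*(-5)))*(-109) = (130 + 5/(-3 + 49*(-8)))*(-109) = (130 + 5/(-3 - 392))*(-109) = (130 + 5/(-395))*(-109) = (130 + 5*(-1/395))*(-109) = (130 - 1/79)*(-109) = (10269/79)*(-109) = -1119321/79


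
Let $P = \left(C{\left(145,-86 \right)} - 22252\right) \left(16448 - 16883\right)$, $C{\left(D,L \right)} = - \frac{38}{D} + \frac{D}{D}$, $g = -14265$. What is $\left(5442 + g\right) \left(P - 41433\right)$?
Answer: $-85034891718$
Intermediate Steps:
$C{\left(D,L \right)} = 1 - \frac{38}{D}$ ($C{\left(D,L \right)} = - \frac{38}{D} + 1 = 1 - \frac{38}{D}$)
$P = 9679299$ ($P = \left(\frac{-38 + 145}{145} - 22252\right) \left(16448 - 16883\right) = \left(\frac{1}{145} \cdot 107 - 22252\right) \left(-435\right) = \left(\frac{107}{145} - 22252\right) \left(-435\right) = \left(- \frac{3226433}{145}\right) \left(-435\right) = 9679299$)
$\left(5442 + g\right) \left(P - 41433\right) = \left(5442 - 14265\right) \left(9679299 - 41433\right) = \left(-8823\right) 9637866 = -85034891718$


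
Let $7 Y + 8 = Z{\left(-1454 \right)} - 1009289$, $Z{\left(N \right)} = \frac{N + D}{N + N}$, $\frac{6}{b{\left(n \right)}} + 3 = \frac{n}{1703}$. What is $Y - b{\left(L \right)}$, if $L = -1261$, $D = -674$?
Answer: $- \frac{25681257834}{178115} \approx -1.4418 \cdot 10^{5}$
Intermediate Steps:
$b{\left(n \right)} = \frac{6}{-3 + \frac{n}{1703}}$
$Z{\left(N \right)} = \frac{-674 + N}{2 N}$ ($Z{\left(N \right)} = \frac{N - 674}{N + N} = \frac{-674 + N}{2 N}$)
$Y = - \frac{733758387}{5089}$ ($Y = - \frac{8}{7} + \frac{\frac{-674 - 1454}{2 \left(-1454\right)} - 1009289}{7} = - \frac{8}{7} + \frac{\frac{1}{2} \left(- \frac{1}{1454}\right) \left(-2128\right) - 1009289}{7} = - \frac{8}{7} + \frac{\frac{532}{727} - 1009289}{7} = - \frac{8}{7} + \frac{1}{7} \left(- \frac{733752571}{727}\right) = - \frac{8}{7} - \frac{733752571}{5089} = - \frac{733758387}{5089} \approx -1.4419 \cdot 10^{5}$)
$Y - b{\left(L \right)} = - \frac{733758387}{5089} - \frac{10218}{-5109 - 1261} = - \frac{733758387}{5089} - \frac{10218}{-6370} = - \frac{733758387}{5089} - 10218 \left(- \frac{1}{6370}\right) = - \frac{733758387}{5089} - - \frac{393}{245} = - \frac{733758387}{5089} + \frac{393}{245} = - \frac{25681257834}{178115}$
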